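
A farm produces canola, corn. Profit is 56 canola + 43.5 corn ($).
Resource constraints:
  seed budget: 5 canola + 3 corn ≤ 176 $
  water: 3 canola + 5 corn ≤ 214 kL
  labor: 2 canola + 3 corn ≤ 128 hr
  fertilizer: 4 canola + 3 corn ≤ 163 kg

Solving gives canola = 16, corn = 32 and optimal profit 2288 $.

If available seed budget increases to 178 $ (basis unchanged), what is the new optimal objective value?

At the optimum: seed budget uses 176 of 176 (binding); water uses 208 of 214 (slack = 6); labor uses 128 of 128 (binding); fertilizer uses 160 of 163 (slack = 3).
Slack constraints have shadow price 0 (complementary slackness).
The binding rows give the dual system: 5·y_seed budget + 2·y_labor = 56 and 3·y_seed budget + 3·y_labor = 43.5.
Solving: y_seed budget = 9, y_labor = 5.5.
Δz = y_seed budget·Δb = 9 × (2) = 18, so new z* = 2288 + 18 = 2306.

2306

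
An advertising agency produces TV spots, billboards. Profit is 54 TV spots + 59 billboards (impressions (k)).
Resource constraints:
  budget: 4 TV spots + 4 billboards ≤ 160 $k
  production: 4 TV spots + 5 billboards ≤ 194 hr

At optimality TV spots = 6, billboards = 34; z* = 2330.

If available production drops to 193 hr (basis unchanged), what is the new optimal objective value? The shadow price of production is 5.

Δb = -1, so new z* = 2330 + (5)·(-1) = 2330 − 5 = 2325.

2325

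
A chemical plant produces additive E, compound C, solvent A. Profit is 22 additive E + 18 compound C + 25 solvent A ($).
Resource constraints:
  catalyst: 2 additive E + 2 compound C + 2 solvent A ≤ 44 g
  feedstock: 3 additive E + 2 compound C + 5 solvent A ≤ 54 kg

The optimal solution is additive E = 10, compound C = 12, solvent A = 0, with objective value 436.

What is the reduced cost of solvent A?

-5

Check each constraint at x*: catalyst 44/44 (tight); feedstock 54/54 (tight).
From A_Bᵀ y = c: 2·y_catalyst + 3·y_feedstock = 22; 2·y_catalyst + 2·y_feedstock = 18.
Solving: y_catalyst = 5, y_feedstock = 4.
Reduced cost of solvent A: c₃ − yᵀa₃ = 25 − (5·2 + 4·5) = 25 − 30 = -5.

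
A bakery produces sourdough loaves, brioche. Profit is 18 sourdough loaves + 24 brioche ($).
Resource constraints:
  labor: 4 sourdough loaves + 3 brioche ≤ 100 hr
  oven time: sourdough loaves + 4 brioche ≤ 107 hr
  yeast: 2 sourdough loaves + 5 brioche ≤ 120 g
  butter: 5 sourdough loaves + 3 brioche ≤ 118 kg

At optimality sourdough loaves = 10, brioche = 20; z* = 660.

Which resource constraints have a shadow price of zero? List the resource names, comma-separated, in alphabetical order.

butter, oven time

labor: 100/100 (binding)
oven time: 90/107 (slack 17)
yeast: 120/120 (binding)
butter: 110/118 (slack 8)
By complementary slackness, a constraint with positive slack has shadow price 0 → butter, oven time.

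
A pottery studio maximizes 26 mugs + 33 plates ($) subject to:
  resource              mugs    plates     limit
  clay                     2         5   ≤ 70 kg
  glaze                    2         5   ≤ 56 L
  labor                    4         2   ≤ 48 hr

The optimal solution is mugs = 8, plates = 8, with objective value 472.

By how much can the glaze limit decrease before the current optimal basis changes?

32

Binding constraints: glaze, labor. The basis is B = [[2,5],[4,2]] with det -16.
Per unit decrease in glaze, x* moves by d = (0.125, -0.25).
The basis stays optimal until plates reaches 0; allowable decrease = 32 L.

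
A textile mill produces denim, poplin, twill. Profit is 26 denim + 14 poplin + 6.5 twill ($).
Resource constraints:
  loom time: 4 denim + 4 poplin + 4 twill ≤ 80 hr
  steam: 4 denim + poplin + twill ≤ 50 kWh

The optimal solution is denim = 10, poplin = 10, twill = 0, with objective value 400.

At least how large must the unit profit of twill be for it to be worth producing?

14

Check each constraint at x*: loom time 80/80 (tight); steam 50/50 (tight).
Dual feasibility on the basic columns requires 4·y_loom time + 4·y_steam = 26, 4·y_loom time + 1·y_steam = 14.
→ y_loom time = 2.5 and y_steam = 4.
twill enters the basis when its profit ≥ yᵀa₃ = 2.5·4 + 4·1 = 14.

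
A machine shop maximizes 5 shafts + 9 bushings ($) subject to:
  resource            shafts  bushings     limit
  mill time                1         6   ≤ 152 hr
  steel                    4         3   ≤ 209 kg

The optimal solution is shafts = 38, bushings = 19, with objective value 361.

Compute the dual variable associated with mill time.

1

Check each constraint at x*: mill time 152/152 (tight); steel 209/209 (tight).
The binding rows give the dual system: 1·y_mill time + 4·y_steel = 5 and 6·y_mill time + 3·y_steel = 9.
→ y_mill time = 1 and y_steel = 1.
Shadow price of mill time = 1.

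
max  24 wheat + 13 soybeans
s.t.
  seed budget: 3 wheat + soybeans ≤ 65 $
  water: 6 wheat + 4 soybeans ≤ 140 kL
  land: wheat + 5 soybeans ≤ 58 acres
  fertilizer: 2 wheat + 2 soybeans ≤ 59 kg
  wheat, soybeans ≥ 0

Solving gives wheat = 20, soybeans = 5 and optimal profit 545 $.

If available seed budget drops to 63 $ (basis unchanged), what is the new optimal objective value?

At the optimum: seed budget uses 65 of 65 (binding); water uses 140 of 140 (binding); land uses 45 of 58 (slack = 13); fertilizer uses 50 of 59 (slack = 9).
Slack constraints have shadow price 0 (complementary slackness).
The binding rows give the dual system: 3·y_seed budget + 6·y_water = 24 and 1·y_seed budget + 4·y_water = 13.
This yields shadow prices y_seed budget = 3, y_water = 2.5.
Δz = y_seed budget·Δb = 3 × (-2) = -6, so new z* = 545 − 6 = 539.

539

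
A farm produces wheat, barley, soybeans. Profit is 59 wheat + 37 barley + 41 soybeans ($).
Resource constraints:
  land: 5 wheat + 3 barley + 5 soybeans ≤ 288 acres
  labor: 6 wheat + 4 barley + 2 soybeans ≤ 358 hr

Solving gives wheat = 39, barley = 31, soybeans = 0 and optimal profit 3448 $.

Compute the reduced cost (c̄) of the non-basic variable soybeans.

-2

Both land and labor are binding at x*.
From A_Bᵀ y = c: 5·y_land + 6·y_labor = 59; 3·y_land + 4·y_labor = 37.
This yields shadow prices y_land = 7, y_labor = 4.
Reduced cost of soybeans: c₃ − yᵀa₃ = 41 − (7·5 + 4·2) = 41 − 43 = -2.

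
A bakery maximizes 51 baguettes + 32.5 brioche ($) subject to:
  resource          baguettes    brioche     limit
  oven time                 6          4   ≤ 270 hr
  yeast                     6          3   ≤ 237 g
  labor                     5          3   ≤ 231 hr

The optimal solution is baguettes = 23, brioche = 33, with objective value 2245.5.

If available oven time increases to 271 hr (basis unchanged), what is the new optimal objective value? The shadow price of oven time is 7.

2252.5

Δb = 1, so new z* = 2245.5 + (7)·(1) = 2245.5 + 7 = 2252.5.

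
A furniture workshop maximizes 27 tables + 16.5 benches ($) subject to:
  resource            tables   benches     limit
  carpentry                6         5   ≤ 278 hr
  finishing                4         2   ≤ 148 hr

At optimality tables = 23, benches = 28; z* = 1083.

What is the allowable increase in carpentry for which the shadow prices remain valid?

Binding constraints: carpentry, finishing. The basis is B = [[6,5],[4,2]] with det -8.
Per unit increase in carpentry, x* moves by d = (-0.25, 0.5).
The basis stays optimal until tables reaches 0; allowable increase = 92 hr.

92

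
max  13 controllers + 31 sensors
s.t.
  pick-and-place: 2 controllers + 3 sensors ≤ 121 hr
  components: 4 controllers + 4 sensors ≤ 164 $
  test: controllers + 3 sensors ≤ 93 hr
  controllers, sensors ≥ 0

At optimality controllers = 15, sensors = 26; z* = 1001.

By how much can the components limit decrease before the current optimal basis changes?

Binding constraints: components, test. The basis is B = [[4,4],[1,3]] with det 8.
Per unit decrease in components, x* moves by d = (-0.375, 0.125).
The basis stays optimal until controllers reaches 0; allowable decrease = 40 $.

40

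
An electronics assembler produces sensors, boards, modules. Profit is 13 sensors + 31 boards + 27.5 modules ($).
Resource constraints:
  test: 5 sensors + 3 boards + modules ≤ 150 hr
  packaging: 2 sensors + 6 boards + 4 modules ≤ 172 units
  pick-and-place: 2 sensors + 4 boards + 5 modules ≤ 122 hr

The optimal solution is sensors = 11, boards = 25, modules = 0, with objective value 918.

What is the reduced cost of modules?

At the optimum: test uses 130 of 150 (slack = 20); packaging uses 172 of 172 (binding); pick-and-place uses 122 of 122 (binding).
Since test is not tight, its dual is 0.
From A_Bᵀ y = c: 2·y_packaging + 2·y_pick-and-place = 13; 6·y_packaging + 4·y_pick-and-place = 31.
→ y_packaging = 2.5 and y_pick-and-place = 4.
Reduced cost of modules: c₃ − yᵀa₃ = 27.5 − (2.5·4 + 4·5) = 27.5 − 30 = -2.5.

-2.5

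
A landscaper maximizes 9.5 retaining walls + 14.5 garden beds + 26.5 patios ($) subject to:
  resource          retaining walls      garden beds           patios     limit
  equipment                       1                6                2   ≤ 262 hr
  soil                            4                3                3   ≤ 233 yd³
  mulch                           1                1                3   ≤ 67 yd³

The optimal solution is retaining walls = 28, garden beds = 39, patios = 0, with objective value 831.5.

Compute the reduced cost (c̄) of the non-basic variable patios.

-1

Check each constraint at x*: equipment 262/262 (tight); soil 229/233 (slack 4); mulch 67/67 (tight).
Since soil is not tight, its dual is 0.
The binding rows give the dual system: 1·y_equipment + 1·y_mulch = 9.5 and 6·y_equipment + 1·y_mulch = 14.5.
Solving: y_equipment = 1, y_mulch = 8.5.
Reduced cost of patios: c₃ − yᵀa₃ = 26.5 − (1·2 + 8.5·3) = 26.5 − 27.5 = -1.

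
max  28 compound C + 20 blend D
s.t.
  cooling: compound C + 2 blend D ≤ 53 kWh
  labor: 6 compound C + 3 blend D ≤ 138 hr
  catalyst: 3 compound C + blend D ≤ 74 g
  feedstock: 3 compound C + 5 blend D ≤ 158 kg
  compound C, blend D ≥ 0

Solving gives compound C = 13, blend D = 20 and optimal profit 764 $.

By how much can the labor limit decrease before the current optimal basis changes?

Binding constraints: cooling, labor. The basis is B = [[1,2],[6,3]] with det -9.
Per unit decrease in labor, x* moves by d = (-0.2222, 0.1111).
The basis stays optimal until compound C reaches 0; allowable decrease = 58.5 hr.

58.5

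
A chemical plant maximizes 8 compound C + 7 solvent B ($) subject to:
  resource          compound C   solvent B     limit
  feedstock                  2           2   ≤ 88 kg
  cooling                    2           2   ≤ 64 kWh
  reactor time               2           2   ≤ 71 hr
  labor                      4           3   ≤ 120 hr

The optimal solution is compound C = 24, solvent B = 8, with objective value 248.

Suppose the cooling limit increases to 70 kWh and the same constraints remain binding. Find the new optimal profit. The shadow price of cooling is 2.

Δb = 6, so new z* = 248 + (2)·(6) = 248 + 12 = 260.

260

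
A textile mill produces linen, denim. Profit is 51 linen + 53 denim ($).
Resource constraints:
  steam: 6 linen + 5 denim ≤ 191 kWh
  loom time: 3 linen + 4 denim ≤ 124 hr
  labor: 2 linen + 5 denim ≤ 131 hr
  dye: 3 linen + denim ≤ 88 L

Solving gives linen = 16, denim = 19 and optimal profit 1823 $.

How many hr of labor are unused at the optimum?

4

labor used = 2·16 + 5·19 = 127; slack = 131 − 127 = 4.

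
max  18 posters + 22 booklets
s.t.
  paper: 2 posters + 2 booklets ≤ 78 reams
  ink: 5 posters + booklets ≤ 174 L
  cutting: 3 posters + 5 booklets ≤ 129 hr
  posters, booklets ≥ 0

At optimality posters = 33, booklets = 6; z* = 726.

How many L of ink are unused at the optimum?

3

ink used = 5·33 + 1·6 = 171; slack = 174 − 171 = 3.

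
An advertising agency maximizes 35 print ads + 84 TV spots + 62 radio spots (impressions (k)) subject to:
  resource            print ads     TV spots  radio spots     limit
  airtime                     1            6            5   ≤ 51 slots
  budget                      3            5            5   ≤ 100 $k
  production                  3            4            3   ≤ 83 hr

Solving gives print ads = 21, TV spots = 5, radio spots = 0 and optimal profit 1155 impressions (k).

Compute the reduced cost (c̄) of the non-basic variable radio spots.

At the optimum: airtime uses 51 of 51 (binding); budget uses 88 of 100 (slack = 12); production uses 83 of 83 (binding).
Since budget is not tight, its dual is 0.
The binding rows give the dual system: 1·y_airtime + 3·y_production = 35 and 6·y_airtime + 4·y_production = 84.
Solving: y_airtime = 8, y_production = 9.
Reduced cost of radio spots: c₃ − yᵀa₃ = 62 − (8·5 + 9·3) = 62 − 67 = -5.

-5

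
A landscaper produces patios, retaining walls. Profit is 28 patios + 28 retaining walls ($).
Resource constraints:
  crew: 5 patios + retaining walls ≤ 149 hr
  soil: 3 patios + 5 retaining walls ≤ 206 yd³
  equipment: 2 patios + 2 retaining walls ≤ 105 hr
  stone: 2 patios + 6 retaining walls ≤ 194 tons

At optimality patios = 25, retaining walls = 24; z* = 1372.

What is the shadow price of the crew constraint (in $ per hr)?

At the optimum: crew uses 149 of 149 (binding); soil uses 195 of 206 (slack = 11); equipment uses 98 of 105 (slack = 7); stone uses 194 of 194 (binding).
By complementary slackness, y = 0 for the non-binding constraints.
The binding rows give the dual system: 5·y_crew + 2·y_stone = 28 and 1·y_crew + 6·y_stone = 28.
Solving: y_crew = 4, y_stone = 4.
Shadow price of crew = 4.

4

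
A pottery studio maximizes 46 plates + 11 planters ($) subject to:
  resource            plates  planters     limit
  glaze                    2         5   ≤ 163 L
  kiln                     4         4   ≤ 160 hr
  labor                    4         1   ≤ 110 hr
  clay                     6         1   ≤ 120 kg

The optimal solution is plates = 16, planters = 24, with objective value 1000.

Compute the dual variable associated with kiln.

1

At the optimum: glaze uses 152 of 163 (slack = 11); kiln uses 160 of 160 (binding); labor uses 88 of 110 (slack = 22); clay uses 120 of 120 (binding).
Slack constraints have shadow price 0 (complementary slackness).
From A_Bᵀ y = c: 4·y_kiln + 6·y_clay = 46; 4·y_kiln + 1·y_clay = 11.
Solving: y_kiln = 1, y_clay = 7.
Shadow price of kiln = 1.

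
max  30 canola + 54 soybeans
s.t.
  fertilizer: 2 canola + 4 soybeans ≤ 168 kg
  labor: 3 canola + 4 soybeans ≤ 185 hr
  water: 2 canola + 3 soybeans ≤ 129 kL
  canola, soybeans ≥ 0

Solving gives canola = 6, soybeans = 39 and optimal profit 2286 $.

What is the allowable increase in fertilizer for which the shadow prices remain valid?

Binding constraints: fertilizer, water. The basis is B = [[2,4],[2,3]] with det -2.
Per unit increase in fertilizer, x* moves by d = (-1.5, 1).
The basis stays optimal until canola reaches 0; allowable increase = 4 kg.

4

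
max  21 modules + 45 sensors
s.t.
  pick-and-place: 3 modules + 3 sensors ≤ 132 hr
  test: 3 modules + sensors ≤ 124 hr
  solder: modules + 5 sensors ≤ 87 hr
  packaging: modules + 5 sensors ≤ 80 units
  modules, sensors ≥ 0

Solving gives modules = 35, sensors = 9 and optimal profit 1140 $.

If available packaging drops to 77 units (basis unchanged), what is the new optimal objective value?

Check each constraint at x*: pick-and-place 132/132 (tight); test 114/124 (slack 10); solder 80/87 (slack 7); packaging 80/80 (tight).
Slack constraints have shadow price 0 (complementary slackness).
From A_Bᵀ y = c: 3·y_pick-and-place + 1·y_packaging = 21; 3·y_pick-and-place + 5·y_packaging = 45.
→ y_pick-and-place = 5 and y_packaging = 6.
Δz = y_packaging·Δb = 6 × (-3) = -18, so new z* = 1140 − 18 = 1122.

1122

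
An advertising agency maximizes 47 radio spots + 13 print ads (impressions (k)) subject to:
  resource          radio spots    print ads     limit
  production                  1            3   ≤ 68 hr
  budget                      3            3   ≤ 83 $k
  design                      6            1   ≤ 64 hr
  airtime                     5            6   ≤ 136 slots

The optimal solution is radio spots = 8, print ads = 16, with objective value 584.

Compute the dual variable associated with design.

7

At the optimum: production uses 56 of 68 (slack = 12); budget uses 72 of 83 (slack = 11); design uses 64 of 64 (binding); airtime uses 136 of 136 (binding).
By complementary slackness, y = 0 for the non-binding constraints.
Dual feasibility on the basic columns requires 6·y_design + 5·y_airtime = 47, 1·y_design + 6·y_airtime = 13.
Solving: y_design = 7, y_airtime = 1.
Shadow price of design = 7.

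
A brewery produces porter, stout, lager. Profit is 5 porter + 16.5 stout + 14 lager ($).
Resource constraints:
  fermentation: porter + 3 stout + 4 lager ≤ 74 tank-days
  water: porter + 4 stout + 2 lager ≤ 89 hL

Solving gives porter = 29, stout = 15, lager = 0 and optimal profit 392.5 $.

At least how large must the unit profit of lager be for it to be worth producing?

At the optimum: fermentation uses 74 of 74 (binding); water uses 89 of 89 (binding).
Dual feasibility on the basic columns requires 1·y_fermentation + 1·y_water = 5, 3·y_fermentation + 4·y_water = 16.5.
This yields shadow prices y_fermentation = 3.5, y_water = 1.5.
lager enters the basis when its profit ≥ yᵀa₃ = 3.5·4 + 1.5·2 = 17.

17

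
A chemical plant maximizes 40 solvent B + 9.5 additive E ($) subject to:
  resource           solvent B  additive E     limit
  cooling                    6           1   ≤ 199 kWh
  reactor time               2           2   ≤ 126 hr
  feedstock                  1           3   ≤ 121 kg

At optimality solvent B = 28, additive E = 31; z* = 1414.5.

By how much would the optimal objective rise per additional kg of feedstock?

1

At the optimum: cooling uses 199 of 199 (binding); reactor time uses 118 of 126 (slack = 8); feedstock uses 121 of 121 (binding).
Slack constraints have shadow price 0 (complementary slackness).
From A_Bᵀ y = c: 6·y_cooling + 1·y_feedstock = 40; 1·y_cooling + 3·y_feedstock = 9.5.
→ y_cooling = 6.5 and y_feedstock = 1.
Shadow price of feedstock = 1.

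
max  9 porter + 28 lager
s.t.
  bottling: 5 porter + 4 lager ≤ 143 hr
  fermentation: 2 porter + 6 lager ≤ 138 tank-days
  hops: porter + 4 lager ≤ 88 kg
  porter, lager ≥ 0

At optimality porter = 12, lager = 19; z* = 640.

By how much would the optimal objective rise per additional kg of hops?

1

Check each constraint at x*: bottling 136/143 (slack 7); fermentation 138/138 (tight); hops 88/88 (tight).
Since bottling is not tight, its dual is 0.
From A_Bᵀ y = c: 2·y_fermentation + 1·y_hops = 9; 6·y_fermentation + 4·y_hops = 28.
→ y_fermentation = 4 and y_hops = 1.
Shadow price of hops = 1.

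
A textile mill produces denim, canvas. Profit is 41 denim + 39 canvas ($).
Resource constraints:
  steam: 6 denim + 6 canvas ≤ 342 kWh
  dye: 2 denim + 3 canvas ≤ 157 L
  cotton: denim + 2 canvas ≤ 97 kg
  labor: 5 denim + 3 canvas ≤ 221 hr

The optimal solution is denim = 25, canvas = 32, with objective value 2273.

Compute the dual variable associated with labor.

Binding: steam and labor. Non-binding: dye (11 unused), cotton (8 unused).
By complementary slackness, y = 0 for the non-binding constraints.
The binding rows give the dual system: 6·y_steam + 5·y_labor = 41 and 6·y_steam + 3·y_labor = 39.
Solving: y_steam = 6, y_labor = 1.
Shadow price of labor = 1.

1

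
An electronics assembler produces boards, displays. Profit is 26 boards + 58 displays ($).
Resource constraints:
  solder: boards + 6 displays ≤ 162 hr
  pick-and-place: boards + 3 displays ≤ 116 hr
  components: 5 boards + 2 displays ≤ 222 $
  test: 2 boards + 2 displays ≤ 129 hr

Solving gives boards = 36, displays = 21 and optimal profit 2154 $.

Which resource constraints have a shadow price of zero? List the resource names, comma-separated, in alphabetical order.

pick-and-place, test

solder: 162/162 (binding)
pick-and-place: 99/116 (slack 17)
components: 222/222 (binding)
test: 114/129 (slack 15)
By complementary slackness, a constraint with positive slack has shadow price 0 → pick-and-place, test.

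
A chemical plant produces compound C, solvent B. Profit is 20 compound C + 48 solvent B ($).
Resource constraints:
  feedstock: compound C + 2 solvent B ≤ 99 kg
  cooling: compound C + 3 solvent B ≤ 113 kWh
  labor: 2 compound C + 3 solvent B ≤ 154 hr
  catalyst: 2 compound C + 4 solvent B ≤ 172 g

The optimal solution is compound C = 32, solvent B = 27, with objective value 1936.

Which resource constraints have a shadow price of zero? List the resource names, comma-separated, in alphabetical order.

feedstock, labor

feedstock: 86/99 (slack 13)
cooling: 113/113 (binding)
labor: 145/154 (slack 9)
catalyst: 172/172 (binding)
By complementary slackness, a constraint with positive slack has shadow price 0 → feedstock, labor.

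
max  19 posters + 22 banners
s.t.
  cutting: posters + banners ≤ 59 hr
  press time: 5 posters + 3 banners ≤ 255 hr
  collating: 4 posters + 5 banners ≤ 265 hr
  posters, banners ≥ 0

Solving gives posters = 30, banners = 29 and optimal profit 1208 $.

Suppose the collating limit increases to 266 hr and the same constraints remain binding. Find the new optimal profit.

1211

At the optimum: cutting uses 59 of 59 (binding); press time uses 237 of 255 (slack = 18); collating uses 265 of 265 (binding).
By complementary slackness, y = 0 for the non-binding constraint.
The binding rows give the dual system: 1·y_cutting + 4·y_collating = 19 and 1·y_cutting + 5·y_collating = 22.
This yields shadow prices y_cutting = 7, y_collating = 3.
Δz = y_collating·Δb = 3 × (1) = 3, so new z* = 1208 + 3 = 1211.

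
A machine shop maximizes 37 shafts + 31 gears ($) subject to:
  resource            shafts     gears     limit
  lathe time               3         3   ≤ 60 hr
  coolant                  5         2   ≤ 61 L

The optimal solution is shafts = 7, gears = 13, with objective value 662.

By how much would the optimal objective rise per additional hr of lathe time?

9

Both lathe time and coolant are binding at x*.
From A_Bᵀ y = c: 3·y_lathe time + 5·y_coolant = 37; 3·y_lathe time + 2·y_coolant = 31.
→ y_lathe time = 9 and y_coolant = 2.
Shadow price of lathe time = 9.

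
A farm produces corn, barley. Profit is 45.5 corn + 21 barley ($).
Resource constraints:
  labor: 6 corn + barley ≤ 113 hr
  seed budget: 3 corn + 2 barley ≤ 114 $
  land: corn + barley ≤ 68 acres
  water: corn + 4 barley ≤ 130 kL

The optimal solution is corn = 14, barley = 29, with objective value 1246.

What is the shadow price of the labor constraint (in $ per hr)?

7

Binding: labor and water. Non-binding: seed budget (14 unused), land (25 unused).
Slack constraints have shadow price 0 (complementary slackness).
The binding rows give the dual system: 6·y_labor + 1·y_water = 45.5 and 1·y_labor + 4·y_water = 21.
This yields shadow prices y_labor = 7, y_water = 3.5.
Shadow price of labor = 7.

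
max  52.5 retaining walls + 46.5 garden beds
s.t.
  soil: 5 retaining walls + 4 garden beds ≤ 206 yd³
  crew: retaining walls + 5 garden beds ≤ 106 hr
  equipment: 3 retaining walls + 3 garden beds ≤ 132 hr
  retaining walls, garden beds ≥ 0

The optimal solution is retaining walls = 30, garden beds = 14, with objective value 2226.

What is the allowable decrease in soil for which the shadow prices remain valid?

1.5

Binding constraints: soil, equipment. The basis is B = [[5,4],[3,3]] with det 3.
Per unit decrease in soil, x* moves by d = (-1, 1).
The basis stays optimal until crew becomes binding; allowable decrease = 1.5 yd³.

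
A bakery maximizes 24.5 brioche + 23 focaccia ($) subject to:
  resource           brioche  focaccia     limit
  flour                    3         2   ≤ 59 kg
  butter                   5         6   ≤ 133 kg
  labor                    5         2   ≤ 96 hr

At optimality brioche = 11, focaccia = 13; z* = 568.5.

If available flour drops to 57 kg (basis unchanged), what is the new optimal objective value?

560.5

Check each constraint at x*: flour 59/59 (tight); butter 133/133 (tight); labor 81/96 (slack 15).
By complementary slackness, y = 0 for the non-binding constraint.
Dual feasibility on the basic columns requires 3·y_flour + 5·y_butter = 24.5, 2·y_flour + 6·y_butter = 23.
→ y_flour = 4 and y_butter = 2.5.
Δz = y_flour·Δb = 4 × (-2) = -8, so new z* = 568.5 − 8 = 560.5.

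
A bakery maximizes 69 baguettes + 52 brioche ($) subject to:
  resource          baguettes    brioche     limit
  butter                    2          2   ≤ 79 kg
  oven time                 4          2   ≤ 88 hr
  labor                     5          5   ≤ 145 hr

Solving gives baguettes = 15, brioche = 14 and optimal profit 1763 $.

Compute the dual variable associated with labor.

At the optimum: butter uses 58 of 79 (slack = 21); oven time uses 88 of 88 (binding); labor uses 145 of 145 (binding).
Slack constraints have shadow price 0 (complementary slackness).
The binding rows give the dual system: 4·y_oven time + 5·y_labor = 69 and 2·y_oven time + 5·y_labor = 52.
This yields shadow prices y_oven time = 8.5, y_labor = 7.
Shadow price of labor = 7.

7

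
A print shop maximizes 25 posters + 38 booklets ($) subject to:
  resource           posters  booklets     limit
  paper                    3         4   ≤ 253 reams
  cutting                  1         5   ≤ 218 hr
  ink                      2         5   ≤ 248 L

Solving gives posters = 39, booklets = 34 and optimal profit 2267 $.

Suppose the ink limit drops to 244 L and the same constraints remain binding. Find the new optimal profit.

Binding: paper and ink. Non-binding: cutting (9 unused).
By complementary slackness, y = 0 for the non-binding constraint.
From A_Bᵀ y = c: 3·y_paper + 2·y_ink = 25; 4·y_paper + 5·y_ink = 38.
This yields shadow prices y_paper = 7, y_ink = 2.
Δz = y_ink·Δb = 2 × (-4) = -8, so new z* = 2267 − 8 = 2259.

2259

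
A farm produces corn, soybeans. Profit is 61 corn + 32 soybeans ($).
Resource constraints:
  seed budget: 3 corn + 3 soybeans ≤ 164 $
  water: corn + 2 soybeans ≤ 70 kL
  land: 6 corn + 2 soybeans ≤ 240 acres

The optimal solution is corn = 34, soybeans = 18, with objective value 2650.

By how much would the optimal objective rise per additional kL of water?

Binding: water and land. Non-binding: seed budget (8 unused).
By complementary slackness, y = 0 for the non-binding constraint.
The binding rows give the dual system: 1·y_water + 6·y_land = 61 and 2·y_water + 2·y_land = 32.
This yields shadow prices y_water = 7, y_land = 9.
Shadow price of water = 7.

7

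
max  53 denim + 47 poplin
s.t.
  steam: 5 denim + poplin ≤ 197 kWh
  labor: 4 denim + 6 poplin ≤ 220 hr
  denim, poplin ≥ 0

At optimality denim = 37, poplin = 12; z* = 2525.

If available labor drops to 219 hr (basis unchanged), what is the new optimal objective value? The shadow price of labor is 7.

Δb = -1, so new z* = 2525 + (7)·(-1) = 2525 − 7 = 2518.

2518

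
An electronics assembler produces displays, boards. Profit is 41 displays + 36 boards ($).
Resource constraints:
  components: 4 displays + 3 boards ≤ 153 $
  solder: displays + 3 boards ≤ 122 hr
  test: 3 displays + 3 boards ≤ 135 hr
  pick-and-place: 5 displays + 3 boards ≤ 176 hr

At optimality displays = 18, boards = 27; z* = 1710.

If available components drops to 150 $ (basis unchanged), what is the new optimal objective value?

At the optimum: components uses 153 of 153 (binding); solder uses 99 of 122 (slack = 23); test uses 135 of 135 (binding); pick-and-place uses 171 of 176 (slack = 5).
Slack constraints have shadow price 0 (complementary slackness).
Dual feasibility on the basic columns requires 4·y_components + 3·y_test = 41, 3·y_components + 3·y_test = 36.
→ y_components = 5 and y_test = 7.
Δz = y_components·Δb = 5 × (-3) = -15, so new z* = 1710 − 15 = 1695.

1695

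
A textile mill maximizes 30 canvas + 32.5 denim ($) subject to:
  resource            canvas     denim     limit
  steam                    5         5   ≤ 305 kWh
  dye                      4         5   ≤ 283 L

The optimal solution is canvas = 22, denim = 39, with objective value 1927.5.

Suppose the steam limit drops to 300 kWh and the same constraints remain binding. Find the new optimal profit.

1907.5

At the optimum: steam uses 305 of 305 (binding); dye uses 283 of 283 (binding).
Dual feasibility on the basic columns requires 5·y_steam + 4·y_dye = 30, 5·y_steam + 5·y_dye = 32.5.
This yields shadow prices y_steam = 4, y_dye = 2.5.
Δz = y_steam·Δb = 4 × (-5) = -20, so new z* = 1927.5 − 20 = 1907.5.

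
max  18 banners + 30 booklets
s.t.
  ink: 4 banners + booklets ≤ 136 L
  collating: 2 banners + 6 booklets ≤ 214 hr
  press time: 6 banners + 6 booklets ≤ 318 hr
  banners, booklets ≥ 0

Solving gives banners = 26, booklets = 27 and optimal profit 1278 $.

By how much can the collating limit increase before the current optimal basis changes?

104

Binding constraints: collating, press time. The basis is B = [[2,6],[6,6]] with det -24.
Per unit increase in collating, x* moves by d = (-0.25, 0.25).
The basis stays optimal until banners reaches 0; allowable increase = 104 hr.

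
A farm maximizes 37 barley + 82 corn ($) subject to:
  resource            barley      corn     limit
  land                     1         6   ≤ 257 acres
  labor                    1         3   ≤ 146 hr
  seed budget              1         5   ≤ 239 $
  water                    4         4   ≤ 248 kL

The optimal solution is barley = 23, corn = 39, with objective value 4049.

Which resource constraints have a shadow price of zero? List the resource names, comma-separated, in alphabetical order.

labor, seed budget

land: 257/257 (binding)
labor: 140/146 (slack 6)
seed budget: 218/239 (slack 21)
water: 248/248 (binding)
By complementary slackness, a constraint with positive slack has shadow price 0 → labor, seed budget.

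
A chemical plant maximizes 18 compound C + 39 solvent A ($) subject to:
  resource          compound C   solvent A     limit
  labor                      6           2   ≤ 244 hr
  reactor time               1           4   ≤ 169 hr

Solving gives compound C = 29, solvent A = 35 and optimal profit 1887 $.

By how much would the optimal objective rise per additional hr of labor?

1.5

At the optimum: labor uses 244 of 244 (binding); reactor time uses 169 of 169 (binding).
The binding rows give the dual system: 6·y_labor + 1·y_reactor time = 18 and 2·y_labor + 4·y_reactor time = 39.
This yields shadow prices y_labor = 1.5, y_reactor time = 9.
Shadow price of labor = 1.5.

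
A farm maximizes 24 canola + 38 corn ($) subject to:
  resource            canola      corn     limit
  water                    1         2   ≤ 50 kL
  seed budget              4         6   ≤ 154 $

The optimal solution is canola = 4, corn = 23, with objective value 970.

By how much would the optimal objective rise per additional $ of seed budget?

Both water and seed budget are binding at x*.
Dual feasibility on the basic columns requires 1·y_water + 4·y_seed budget = 24, 2·y_water + 6·y_seed budget = 38.
→ y_water = 4 and y_seed budget = 5.
Shadow price of seed budget = 5.

5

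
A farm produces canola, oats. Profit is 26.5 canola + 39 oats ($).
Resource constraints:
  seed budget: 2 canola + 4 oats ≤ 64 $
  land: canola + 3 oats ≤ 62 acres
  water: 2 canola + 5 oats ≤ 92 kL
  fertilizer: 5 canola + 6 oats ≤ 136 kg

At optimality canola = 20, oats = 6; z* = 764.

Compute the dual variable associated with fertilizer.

At the optimum: seed budget uses 64 of 64 (binding); land uses 38 of 62 (slack = 24); water uses 70 of 92 (slack = 22); fertilizer uses 136 of 136 (binding).
By complementary slackness, y = 0 for the non-binding constraints.
The binding rows give the dual system: 2·y_seed budget + 5·y_fertilizer = 26.5 and 4·y_seed budget + 6·y_fertilizer = 39.
→ y_seed budget = 4.5 and y_fertilizer = 3.5.
Shadow price of fertilizer = 3.5.

3.5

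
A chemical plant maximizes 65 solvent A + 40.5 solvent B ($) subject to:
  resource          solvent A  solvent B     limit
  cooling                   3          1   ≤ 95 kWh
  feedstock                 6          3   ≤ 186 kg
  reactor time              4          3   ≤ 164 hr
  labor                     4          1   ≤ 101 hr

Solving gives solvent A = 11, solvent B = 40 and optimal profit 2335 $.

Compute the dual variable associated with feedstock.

5.5

Check each constraint at x*: cooling 73/95 (slack 22); feedstock 186/186 (tight); reactor time 164/164 (tight); labor 84/101 (slack 17).
Slack constraints have shadow price 0 (complementary slackness).
Dual feasibility on the basic columns requires 6·y_feedstock + 4·y_reactor time = 65, 3·y_feedstock + 3·y_reactor time = 40.5.
Solving: y_feedstock = 5.5, y_reactor time = 8.
Shadow price of feedstock = 5.5.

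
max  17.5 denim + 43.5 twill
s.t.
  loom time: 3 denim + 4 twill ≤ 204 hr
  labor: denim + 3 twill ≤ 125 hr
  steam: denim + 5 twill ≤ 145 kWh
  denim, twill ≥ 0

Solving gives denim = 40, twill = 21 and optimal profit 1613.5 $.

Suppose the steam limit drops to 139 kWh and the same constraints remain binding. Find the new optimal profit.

1580.5

Check each constraint at x*: loom time 204/204 (tight); labor 103/125 (slack 22); steam 145/145 (tight).
Slack constraints have shadow price 0 (complementary slackness).
The binding rows give the dual system: 3·y_loom time + 1·y_steam = 17.5 and 4·y_loom time + 5·y_steam = 43.5.
This yields shadow prices y_loom time = 4, y_steam = 5.5.
Δz = y_steam·Δb = 5.5 × (-6) = -33, so new z* = 1613.5 − 33 = 1580.5.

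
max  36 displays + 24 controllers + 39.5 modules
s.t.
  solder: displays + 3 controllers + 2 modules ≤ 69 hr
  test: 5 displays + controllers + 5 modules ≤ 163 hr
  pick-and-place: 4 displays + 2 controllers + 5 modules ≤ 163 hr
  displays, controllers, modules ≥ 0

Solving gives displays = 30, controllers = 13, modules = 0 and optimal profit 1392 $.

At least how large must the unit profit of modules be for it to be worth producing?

Binding: solder and test. Non-binding: pick-and-place (17 unused).
By complementary slackness, y = 0 for the non-binding constraint.
Dual feasibility on the basic columns requires 1·y_solder + 5·y_test = 36, 3·y_solder + 1·y_test = 24.
This yields shadow prices y_solder = 6, y_test = 6.
modules enters the basis when its profit ≥ yᵀa₃ = 6·2 + 6·5 = 42.

42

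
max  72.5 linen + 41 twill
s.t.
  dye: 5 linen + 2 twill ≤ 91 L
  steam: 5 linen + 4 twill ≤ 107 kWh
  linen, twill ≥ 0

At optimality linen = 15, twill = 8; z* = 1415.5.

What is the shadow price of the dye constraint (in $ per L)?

8.5

At the optimum: dye uses 91 of 91 (binding); steam uses 107 of 107 (binding).
The binding rows give the dual system: 5·y_dye + 5·y_steam = 72.5 and 2·y_dye + 4·y_steam = 41.
Solving: y_dye = 8.5, y_steam = 6.
Shadow price of dye = 8.5.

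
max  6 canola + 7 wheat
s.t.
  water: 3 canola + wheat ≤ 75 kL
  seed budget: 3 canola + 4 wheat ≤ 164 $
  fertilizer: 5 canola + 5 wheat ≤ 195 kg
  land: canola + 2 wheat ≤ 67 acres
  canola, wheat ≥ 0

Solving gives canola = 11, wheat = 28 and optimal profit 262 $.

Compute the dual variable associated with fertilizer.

Check each constraint at x*: water 61/75 (slack 14); seed budget 145/164 (slack 19); fertilizer 195/195 (tight); land 67/67 (tight).
Slack constraints have shadow price 0 (complementary slackness).
From A_Bᵀ y = c: 5·y_fertilizer + 1·y_land = 6; 5·y_fertilizer + 2·y_land = 7.
→ y_fertilizer = 1 and y_land = 1.
Shadow price of fertilizer = 1.

1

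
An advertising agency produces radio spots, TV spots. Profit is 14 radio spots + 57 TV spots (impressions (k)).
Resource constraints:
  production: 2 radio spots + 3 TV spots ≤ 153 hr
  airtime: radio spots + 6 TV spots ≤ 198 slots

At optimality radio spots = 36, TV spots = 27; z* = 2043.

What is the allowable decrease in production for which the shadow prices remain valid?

54

Binding constraints: production, airtime. The basis is B = [[2,3],[1,6]] with det 9.
Per unit decrease in production, x* moves by d = (-0.6667, 0.1111).
The basis stays optimal until radio spots reaches 0; allowable decrease = 54 hr.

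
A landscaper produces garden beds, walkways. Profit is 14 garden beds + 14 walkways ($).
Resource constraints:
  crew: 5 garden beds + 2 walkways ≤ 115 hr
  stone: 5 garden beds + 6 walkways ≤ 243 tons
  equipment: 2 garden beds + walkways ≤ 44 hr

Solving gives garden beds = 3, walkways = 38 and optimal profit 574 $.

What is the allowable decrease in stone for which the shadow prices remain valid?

Binding constraints: stone, equipment. The basis is B = [[5,6],[2,1]] with det -7.
Per unit decrease in stone, x* moves by d = (0.1429, -0.2857).
The basis stays optimal until walkways reaches 0; allowable decrease = 133 tons.

133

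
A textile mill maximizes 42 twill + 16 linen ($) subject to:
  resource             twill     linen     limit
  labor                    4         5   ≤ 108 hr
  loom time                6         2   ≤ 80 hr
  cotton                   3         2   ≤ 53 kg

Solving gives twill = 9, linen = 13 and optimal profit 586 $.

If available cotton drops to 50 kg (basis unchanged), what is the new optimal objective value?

580

Check each constraint at x*: labor 101/108 (slack 7); loom time 80/80 (tight); cotton 53/53 (tight).
Since labor is not tight, its dual is 0.
Dual feasibility on the basic columns requires 6·y_loom time + 3·y_cotton = 42, 2·y_loom time + 2·y_cotton = 16.
Solving: y_loom time = 6, y_cotton = 2.
Δz = y_cotton·Δb = 2 × (-3) = -6, so new z* = 586 − 6 = 580.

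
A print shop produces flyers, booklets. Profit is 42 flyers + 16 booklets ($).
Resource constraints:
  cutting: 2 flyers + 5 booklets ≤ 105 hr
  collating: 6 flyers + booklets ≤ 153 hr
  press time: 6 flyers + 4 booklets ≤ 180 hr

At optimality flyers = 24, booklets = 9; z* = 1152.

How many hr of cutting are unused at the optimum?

12

cutting used = 2·24 + 5·9 = 93; slack = 105 − 93 = 12.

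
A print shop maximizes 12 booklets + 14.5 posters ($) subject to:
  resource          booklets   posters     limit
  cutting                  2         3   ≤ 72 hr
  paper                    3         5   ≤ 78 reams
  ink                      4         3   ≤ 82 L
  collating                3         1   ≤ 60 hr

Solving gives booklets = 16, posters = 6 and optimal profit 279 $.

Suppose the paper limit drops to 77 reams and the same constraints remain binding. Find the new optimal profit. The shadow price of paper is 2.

Δb = -1, so new z* = 279 + (2)·(-1) = 279 − 2 = 277.

277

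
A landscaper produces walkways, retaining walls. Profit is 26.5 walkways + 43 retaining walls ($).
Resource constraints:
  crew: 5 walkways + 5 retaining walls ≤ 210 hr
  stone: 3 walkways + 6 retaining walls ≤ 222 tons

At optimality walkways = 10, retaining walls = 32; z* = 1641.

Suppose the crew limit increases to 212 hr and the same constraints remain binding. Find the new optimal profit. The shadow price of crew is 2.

1645

Δb = 2, so new z* = 1641 + (2)·(2) = 1641 + 4 = 1645.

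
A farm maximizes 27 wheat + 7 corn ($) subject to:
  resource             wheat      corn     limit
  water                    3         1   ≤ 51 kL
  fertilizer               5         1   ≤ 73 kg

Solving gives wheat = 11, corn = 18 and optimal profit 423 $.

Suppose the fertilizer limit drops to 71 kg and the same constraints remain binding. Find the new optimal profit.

At the optimum: water uses 51 of 51 (binding); fertilizer uses 73 of 73 (binding).
The binding rows give the dual system: 3·y_water + 5·y_fertilizer = 27 and 1·y_water + 1·y_fertilizer = 7.
→ y_water = 4 and y_fertilizer = 3.
Δz = y_fertilizer·Δb = 3 × (-2) = -6, so new z* = 423 − 6 = 417.

417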